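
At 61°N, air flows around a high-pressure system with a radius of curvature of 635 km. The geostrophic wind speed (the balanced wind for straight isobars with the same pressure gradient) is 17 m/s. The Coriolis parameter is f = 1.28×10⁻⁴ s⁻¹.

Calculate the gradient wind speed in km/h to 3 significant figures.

87.2 km/h

Around a high, pressure-gradient force acts outward with centrifugal, so Coriolis balances both:
fV = (1/ρ)|∂P/∂n| + V²/R  →  V² − fR·V + fR·V_g = 0
With fR = 1.28×10⁻⁴ × 635×10³ m = 81.3 m/s:
V = [fR − √((fR)² − 4 fR V_g)]/2 = [81.3 − √(81.3² − 4×81.3×17)]/2 = 24.2 m/s
Supergeostrophic (V > V_g = 17 m/s), as expected around a high.
Converting: 24.2 m/s × 3.6 = 87.2 km/h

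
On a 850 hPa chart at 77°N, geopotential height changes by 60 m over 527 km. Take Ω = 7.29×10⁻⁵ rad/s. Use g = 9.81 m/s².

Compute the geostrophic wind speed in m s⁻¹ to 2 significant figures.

Coriolis parameter at 77°N:
f = 2Ω sin φ = 2 × 7.29×10⁻⁵ × sin 77° = 1.42×10⁻⁴ s⁻¹
Height gradient: |∂Z/∂n| = 60 m / 527000 m = 1.14×10⁻⁴
On a pressure surface, geostrophic balance gives V_g = (g/f)|∂Z/∂n|:
V_g = 9.81 × 1.14×10⁻⁴ / 1.42×10⁻⁴ = 7.86 m/s

7.9 m s⁻¹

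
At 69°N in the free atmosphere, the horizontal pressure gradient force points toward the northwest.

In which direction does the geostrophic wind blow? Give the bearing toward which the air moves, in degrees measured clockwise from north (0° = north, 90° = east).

The pressure-gradient force points toward the northwest (bearing 315°).
Geostrophic balance: in the Northern Hemisphere the Coriolis force deflects motion to the right, so the geostrophic wind blows 90° to the right of the pressure-gradient force (low pressure on the left).
Rotating 315° by 90° clockwise gives 045° — the wind blows toward the northeast.

045°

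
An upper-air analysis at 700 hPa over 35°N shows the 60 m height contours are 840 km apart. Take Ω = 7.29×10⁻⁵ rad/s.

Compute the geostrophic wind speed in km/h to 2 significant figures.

Coriolis parameter at 35°N:
f = 2Ω sin φ = 2 × 7.29×10⁻⁵ × sin 35° = 8.36×10⁻⁵ s⁻¹
Height gradient: |∂Z/∂n| = 60 m / 840000 m = 7.14×10⁻⁵
On a pressure surface, geostrophic balance gives V_g = (g/f)|∂Z/∂n|:
V_g = 9.81 × 7.14×10⁻⁵ / 8.36×10⁻⁵ = 8.38 m/s
Converting: 8.38 m/s × 3.6 = 30 km/h

30 km/h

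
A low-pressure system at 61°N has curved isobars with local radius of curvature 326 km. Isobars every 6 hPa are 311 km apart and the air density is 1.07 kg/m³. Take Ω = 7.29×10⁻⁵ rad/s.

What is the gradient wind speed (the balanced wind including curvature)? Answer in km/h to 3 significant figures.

40.1 km/h

Coriolis parameter at 61°N:
f = 2Ω sin φ = 2 × 7.29×10⁻⁵ × sin 61° = 1.28×10⁻⁴ s⁻¹
Pressure gradient: |∂P/∂n| = 600 Pa / 311000 m = 1.93×10⁻³ Pa/m
Geostrophic speed: V_g = |∂P/∂n|/(fρ) = 1.93×10⁻³/(1.28×10⁻⁴ × 1.07) = 14.1 m/s
Around a low, centrifugal force acts outward with Coriolis, so pressure-gradient force balances both:
(1/ρ)|∂P/∂n| = fV + V²/R  →  V² + fR·V − fR·V_g = 0
With fR = 1.28×10⁻⁴ × 326×10³ m = 41.6 m/s:
V = [−fR + √((fR)² + 4 fR V_g)]/2 = [−41.6 + √(41.6² + 4×41.6×14.1)]/2 = 11.1 m/s
Subgeostrophic (V < V_g = 14.1 m/s), as expected around a low.
Converting: 11.1 m/s × 3.6 = 40.1 km/h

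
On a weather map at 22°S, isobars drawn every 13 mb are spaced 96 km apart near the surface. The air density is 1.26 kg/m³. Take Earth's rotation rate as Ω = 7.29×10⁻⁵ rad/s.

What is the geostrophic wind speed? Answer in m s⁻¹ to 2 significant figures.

Coriolis parameter at 22°S:
f = 2Ω sin φ = 2 × 7.29×10⁻⁵ × sin 22° = 5.46×10⁻⁵ s⁻¹
Pressure gradient: |∂P/∂n| = 1300 Pa / 96000 m = 1.35×10⁻² Pa/m
Geostrophic balance (pressure-gradient force = Coriolis force):
V_g = (1/(fρ)) |∂P/∂n| = 1.35×10⁻² / (5.46×10⁻⁵ × 1.26) = 197 m/s

200 m s⁻¹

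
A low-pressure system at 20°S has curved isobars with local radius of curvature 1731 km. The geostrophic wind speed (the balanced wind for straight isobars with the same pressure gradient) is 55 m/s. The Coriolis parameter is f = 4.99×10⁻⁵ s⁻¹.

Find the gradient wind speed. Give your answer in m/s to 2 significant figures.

Around a low, centrifugal force acts outward with Coriolis, so pressure-gradient force balances both:
(1/ρ)|∂P/∂n| = fV + V²/R  →  V² + fR·V − fR·V_g = 0
With fR = 4.99×10⁻⁵ × 1731×10³ m = 86.4 m/s:
V = [−fR + √((fR)² + 4 fR V_g)]/2 = [−86.4 + √(86.4² + 4×86.4×55)]/2 = 38.2 m/s
Subgeostrophic (V < V_g = 55 m/s), as expected around a low.

38 m/s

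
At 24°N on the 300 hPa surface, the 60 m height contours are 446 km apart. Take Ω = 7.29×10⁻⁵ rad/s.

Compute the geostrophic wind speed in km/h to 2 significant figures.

80 km/h

Coriolis parameter at 24°N:
f = 2Ω sin φ = 2 × 7.29×10⁻⁵ × sin 24° = 5.93×10⁻⁵ s⁻¹
Height gradient: |∂Z/∂n| = 60 m / 446000 m = 1.35×10⁻⁴
On a pressure surface, geostrophic balance gives V_g = (g/f)|∂Z/∂n|:
V_g = 9.81 × 1.35×10⁻⁴ / 5.93×10⁻⁵ = 22.3 m/s
Converting: 22.3 m/s × 3.6 = 80 km/h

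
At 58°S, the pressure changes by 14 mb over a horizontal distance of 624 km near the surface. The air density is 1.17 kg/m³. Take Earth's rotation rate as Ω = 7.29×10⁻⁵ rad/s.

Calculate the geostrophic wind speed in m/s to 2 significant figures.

16 m/s

Coriolis parameter at 58°S:
f = 2Ω sin φ = 2 × 7.29×10⁻⁵ × sin 58° = 1.24×10⁻⁴ s⁻¹
Pressure gradient: |∂P/∂n| = 1400 Pa / 624000 m = 2.24×10⁻³ Pa/m
Geostrophic balance (pressure-gradient force = Coriolis force):
V_g = (1/(fρ)) |∂P/∂n| = 2.24×10⁻³ / (1.24×10⁻⁴ × 1.17) = 15.5 m/s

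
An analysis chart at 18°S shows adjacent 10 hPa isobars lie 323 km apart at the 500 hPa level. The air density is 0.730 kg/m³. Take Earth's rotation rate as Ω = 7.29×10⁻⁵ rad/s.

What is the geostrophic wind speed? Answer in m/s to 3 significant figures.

94.1 m/s

Coriolis parameter at 18°S:
f = 2Ω sin φ = 2 × 7.29×10⁻⁵ × sin 18° = 4.51×10⁻⁵ s⁻¹
Pressure gradient: |∂P/∂n| = 1000 Pa / 323000 m = 3.10×10⁻³ Pa/m
Geostrophic balance (pressure-gradient force = Coriolis force):
V_g = (1/(fρ)) |∂P/∂n| = 3.10×10⁻³ / (4.51×10⁻⁵ × 0.730) = 94.1 m/s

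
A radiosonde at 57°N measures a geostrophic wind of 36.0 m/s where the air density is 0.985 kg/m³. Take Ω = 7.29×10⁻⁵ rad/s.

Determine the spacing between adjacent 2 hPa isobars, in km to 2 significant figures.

Coriolis parameter at 57°N:
f = 2Ω sin φ = 2 × 7.29×10⁻⁵ × sin 57° = 1.22×10⁻⁴ s⁻¹
Geostrophic balance rearranged: |∂P/∂n| = f ρ V_g
|∂P/∂n| = 1.22×10⁻⁴ × 0.985 × 36.0 = 4.34×10⁻³ Pa/m
Isobar spacing: Δn = ΔP/|∂P/∂n| = 200 Pa / 4.34×10⁻³ Pa/m = 46126 m ≈ 46 km

46 km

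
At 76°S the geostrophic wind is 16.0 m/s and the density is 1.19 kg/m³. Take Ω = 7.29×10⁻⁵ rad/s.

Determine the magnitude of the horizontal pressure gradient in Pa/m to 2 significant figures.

2.7×10⁻³ Pa/m

Coriolis parameter at 76°S:
f = 2Ω sin φ = 2 × 7.29×10⁻⁵ × sin 76° = 1.41×10⁻⁴ s⁻¹
Geostrophic balance rearranged: |∂P/∂n| = f ρ V_g
|∂P/∂n| = 1.41×10⁻⁴ × 1.19 × 16.0 = 2.69×10⁻³ Pa/m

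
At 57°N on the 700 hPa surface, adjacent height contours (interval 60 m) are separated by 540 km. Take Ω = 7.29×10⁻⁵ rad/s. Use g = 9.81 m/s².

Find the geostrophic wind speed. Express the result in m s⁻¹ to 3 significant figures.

Coriolis parameter at 57°N:
f = 2Ω sin φ = 2 × 7.29×10⁻⁵ × sin 57° = 1.22×10⁻⁴ s⁻¹
Height gradient: |∂Z/∂n| = 60 m / 540000 m = 1.11×10⁻⁴
On a pressure surface, geostrophic balance gives V_g = (g/f)|∂Z/∂n|:
V_g = 9.81 × 1.11×10⁻⁴ / 1.22×10⁻⁴ = 8.91 m/s

8.91 m s⁻¹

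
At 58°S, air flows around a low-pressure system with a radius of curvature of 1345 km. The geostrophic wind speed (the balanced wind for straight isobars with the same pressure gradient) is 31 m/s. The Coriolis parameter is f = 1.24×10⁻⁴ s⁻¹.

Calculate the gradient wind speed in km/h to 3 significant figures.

96.2 km/h

Around a low, centrifugal force acts outward with Coriolis, so pressure-gradient force balances both:
(1/ρ)|∂P/∂n| = fV + V²/R  →  V² + fR·V − fR·V_g = 0
With fR = 1.24×10⁻⁴ × 1345×10³ m = 167 m/s:
V = [−fR + √((fR)² + 4 fR V_g)]/2 = [−167 + √(167² + 4×167×31)]/2 = 26.7 m/s
Subgeostrophic (V < V_g = 31 m/s), as expected around a low.
Converting: 26.7 m/s × 3.6 = 96.2 km/h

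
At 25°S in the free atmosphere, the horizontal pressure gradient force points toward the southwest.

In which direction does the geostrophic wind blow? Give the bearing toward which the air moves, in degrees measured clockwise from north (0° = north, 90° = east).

The pressure-gradient force points toward the southwest (bearing 225°).
Geostrophic balance: in the Southern Hemisphere the Coriolis force deflects motion to the left, so the geostrophic wind blows 90° to the left of the pressure-gradient force (low pressure on the right).
Rotating 225° by 90° counterclockwise gives 135° — the wind blows toward the southeast.

135°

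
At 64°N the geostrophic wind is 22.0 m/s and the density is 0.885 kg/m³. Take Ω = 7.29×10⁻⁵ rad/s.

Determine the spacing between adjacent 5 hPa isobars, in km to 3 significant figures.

Coriolis parameter at 64°N:
f = 2Ω sin φ = 2 × 7.29×10⁻⁵ × sin 64° = 1.31×10⁻⁴ s⁻¹
Geostrophic balance rearranged: |∂P/∂n| = f ρ V_g
|∂P/∂n| = 1.31×10⁻⁴ × 0.885 × 22.0 = 2.55×10⁻³ Pa/m
Isobar spacing: Δn = ΔP/|∂P/∂n| = 500 Pa / 2.55×10⁻³ Pa/m = 195969 m ≈ 196 km

196 km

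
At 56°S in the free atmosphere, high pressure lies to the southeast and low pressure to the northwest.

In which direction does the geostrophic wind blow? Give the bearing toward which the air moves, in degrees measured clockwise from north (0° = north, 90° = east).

The pressure-gradient force points toward the northwest (bearing 315°).
Geostrophic balance: in the Southern Hemisphere the Coriolis force deflects motion to the left, so the geostrophic wind blows 90° to the left of the pressure-gradient force (low pressure on the right).
Rotating 315° by 90° counterclockwise gives 225° — the wind blows toward the southwest.

225°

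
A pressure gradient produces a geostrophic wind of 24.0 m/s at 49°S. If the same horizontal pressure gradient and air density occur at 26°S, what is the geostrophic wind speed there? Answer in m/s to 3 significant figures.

With the same pressure gradient and density, V_g ∝ 1/f ∝ 1/sin φ.
V₂ = V₁ · sin φ₁ / sin φ₂ = 24.0 × sin 49° / sin 26°
V₂ = 24.0 × 0.7547/0.4384 = 41.3 m/s

41.3 m/s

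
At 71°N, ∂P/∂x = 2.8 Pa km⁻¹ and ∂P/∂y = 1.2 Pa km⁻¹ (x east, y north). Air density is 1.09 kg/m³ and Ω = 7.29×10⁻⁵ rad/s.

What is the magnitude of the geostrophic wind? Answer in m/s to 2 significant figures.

Coriolis parameter at 71°N:
f = 2Ω sin φ = 2 × 7.29×10⁻⁵ × sin 71° = 1.38×10⁻⁴ s⁻¹
Component geostrophic relations (x east, y north):
u_g = −(1/(fρ)) ∂P/∂y,  v_g = (1/(fρ)) ∂P/∂x
u_g = −(1.2×10⁻³)/(1.38×10⁻⁴ × 1.09) = −7.99 m/s;  v_g = (2.8×10⁻³)/(1.38×10⁻⁴ × 1.09) = 18.6 m/s
|V_g| = √(u_g² + v_g²) = 20.3 m/s

20 m/s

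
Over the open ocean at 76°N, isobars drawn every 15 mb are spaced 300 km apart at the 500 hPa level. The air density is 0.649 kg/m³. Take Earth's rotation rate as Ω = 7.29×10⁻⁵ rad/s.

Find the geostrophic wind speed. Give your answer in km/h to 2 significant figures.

200 km/h

Coriolis parameter at 76°N:
f = 2Ω sin φ = 2 × 7.29×10⁻⁵ × sin 76° = 1.41×10⁻⁴ s⁻¹
Pressure gradient: |∂P/∂n| = 1500 Pa / 300000 m = 5.00×10⁻³ Pa/m
Geostrophic balance (pressure-gradient force = Coriolis force):
V_g = (1/(fρ)) |∂P/∂n| = 5.00×10⁻³ / (1.41×10⁻⁴ × 0.649) = 54.5 m/s
Converting: 54.5 m/s × 3.6 = 200 km/h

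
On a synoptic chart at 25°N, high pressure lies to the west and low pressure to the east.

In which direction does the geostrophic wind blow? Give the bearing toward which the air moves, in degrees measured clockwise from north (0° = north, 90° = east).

180°

The pressure-gradient force points toward the east (bearing 090°).
Geostrophic balance: in the Northern Hemisphere the Coriolis force deflects motion to the right, so the geostrophic wind blows 90° to the right of the pressure-gradient force (low pressure on the left).
Rotating 090° by 90° clockwise gives 180° — the wind blows toward the south.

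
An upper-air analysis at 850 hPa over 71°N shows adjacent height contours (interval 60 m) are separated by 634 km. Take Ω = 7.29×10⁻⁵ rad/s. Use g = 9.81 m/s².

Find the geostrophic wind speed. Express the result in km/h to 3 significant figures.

24.2 km/h

Coriolis parameter at 71°N:
f = 2Ω sin φ = 2 × 7.29×10⁻⁵ × sin 71° = 1.38×10⁻⁴ s⁻¹
Height gradient: |∂Z/∂n| = 60 m / 634000 m = 9.46×10⁻⁵
On a pressure surface, geostrophic balance gives V_g = (g/f)|∂Z/∂n|:
V_g = 9.81 × 9.46×10⁻⁵ / 1.38×10⁻⁴ = 6.73 m/s
Converting: 6.73 m/s × 3.6 = 24.2 km/h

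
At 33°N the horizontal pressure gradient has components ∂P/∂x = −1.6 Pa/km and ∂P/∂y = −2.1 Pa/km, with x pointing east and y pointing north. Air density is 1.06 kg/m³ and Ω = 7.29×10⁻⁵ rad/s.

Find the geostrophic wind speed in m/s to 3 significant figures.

31.4 m/s

Coriolis parameter at 33°N:
f = 2Ω sin φ = 2 × 7.29×10⁻⁵ × sin 33° = 7.94×10⁻⁵ s⁻¹
Component geostrophic relations (x east, y north):
u_g = −(1/(fρ)) ∂P/∂y,  v_g = (1/(fρ)) ∂P/∂x
u_g = −(−2.1×10⁻³)/(7.94×10⁻⁵ × 1.06) = 24.9 m/s;  v_g = (−1.6×10⁻³)/(7.94×10⁻⁵ × 1.06) = −19.0 m/s
|V_g| = √(u_g² + v_g²) = 31.4 m/s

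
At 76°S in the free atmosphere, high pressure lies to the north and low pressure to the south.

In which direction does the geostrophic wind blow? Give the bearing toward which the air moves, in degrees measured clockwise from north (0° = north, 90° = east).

The pressure-gradient force points toward the south (bearing 180°).
Geostrophic balance: in the Southern Hemisphere the Coriolis force deflects motion to the left, so the geostrophic wind blows 90° to the left of the pressure-gradient force (low pressure on the right).
Rotating 180° by 90° counterclockwise gives 090° — the wind blows toward the east.

090°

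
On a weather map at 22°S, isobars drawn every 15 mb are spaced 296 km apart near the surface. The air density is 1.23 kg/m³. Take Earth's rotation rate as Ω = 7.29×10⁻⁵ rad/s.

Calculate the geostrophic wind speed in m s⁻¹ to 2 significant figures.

Coriolis parameter at 22°S:
f = 2Ω sin φ = 2 × 7.29×10⁻⁵ × sin 22° = 5.46×10⁻⁵ s⁻¹
Pressure gradient: |∂P/∂n| = 1500 Pa / 296000 m = 5.07×10⁻³ Pa/m
Geostrophic balance (pressure-gradient force = Coriolis force):
V_g = (1/(fρ)) |∂P/∂n| = 5.07×10⁻³ / (5.46×10⁻⁵ × 1.23) = 75.4 m/s

75 m s⁻¹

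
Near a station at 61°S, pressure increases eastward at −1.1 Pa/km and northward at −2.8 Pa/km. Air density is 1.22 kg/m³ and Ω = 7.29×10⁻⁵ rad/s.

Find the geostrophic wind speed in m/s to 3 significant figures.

19.3 m/s

Coriolis parameter at 61°S:
f = 2Ω sin φ = 2 × 7.29×10⁻⁵ × sin 61° = 1.28×10⁻⁴ s⁻¹
In the Southern Hemisphere f is negative: f = −1.28×10⁻⁴ s⁻¹.
Component geostrophic relations (x east, y north):
u_g = −(1/(fρ)) ∂P/∂y,  v_g = (1/(fρ)) ∂P/∂x
u_g = −(−2.8×10⁻³)/(−1.28×10⁻⁴ × 1.22) = −18.0 m/s;  v_g = (−1.1×10⁻³)/(−1.28×10⁻⁴ × 1.22) = 7.07 m/s
|V_g| = √(u_g² + v_g²) = 19.3 m/s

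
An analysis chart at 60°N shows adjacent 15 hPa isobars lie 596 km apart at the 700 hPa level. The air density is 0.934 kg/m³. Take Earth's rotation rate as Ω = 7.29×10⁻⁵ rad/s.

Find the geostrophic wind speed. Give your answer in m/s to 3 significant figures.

21.3 m/s

Coriolis parameter at 60°N:
f = 2Ω sin φ = 2 × 7.29×10⁻⁵ × sin 60° = 1.26×10⁻⁴ s⁻¹
Pressure gradient: |∂P/∂n| = 1500 Pa / 596000 m = 2.52×10⁻³ Pa/m
Geostrophic balance (pressure-gradient force = Coriolis force):
V_g = (1/(fρ)) |∂P/∂n| = 2.52×10⁻³ / (1.26×10⁻⁴ × 0.934) = 21.3 m/s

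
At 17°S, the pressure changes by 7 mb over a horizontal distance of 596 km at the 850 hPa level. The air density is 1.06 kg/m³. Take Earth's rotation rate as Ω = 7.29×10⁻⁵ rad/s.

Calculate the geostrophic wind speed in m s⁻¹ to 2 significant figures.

Coriolis parameter at 17°S:
f = 2Ω sin φ = 2 × 7.29×10⁻⁵ × sin 17° = 4.26×10⁻⁵ s⁻¹
Pressure gradient: |∂P/∂n| = 700 Pa / 596000 m = 1.17×10⁻³ Pa/m
Geostrophic balance (pressure-gradient force = Coriolis force):
V_g = (1/(fρ)) |∂P/∂n| = 1.17×10⁻³ / (4.26×10⁻⁵ × 1.06) = 26.0 m/s

26 m s⁻¹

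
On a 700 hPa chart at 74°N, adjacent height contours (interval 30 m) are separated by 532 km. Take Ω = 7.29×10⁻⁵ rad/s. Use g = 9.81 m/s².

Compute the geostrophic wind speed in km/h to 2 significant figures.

Coriolis parameter at 74°N:
f = 2Ω sin φ = 2 × 7.29×10⁻⁵ × sin 74° = 1.40×10⁻⁴ s⁻¹
Height gradient: |∂Z/∂n| = 30 m / 532000 m = 5.64×10⁻⁵
On a pressure surface, geostrophic balance gives V_g = (g/f)|∂Z/∂n|:
V_g = 9.81 × 5.64×10⁻⁵ / 1.40×10⁻⁴ = 3.95 m/s
Converting: 3.95 m/s × 3.6 = 14 km/h

14 km/h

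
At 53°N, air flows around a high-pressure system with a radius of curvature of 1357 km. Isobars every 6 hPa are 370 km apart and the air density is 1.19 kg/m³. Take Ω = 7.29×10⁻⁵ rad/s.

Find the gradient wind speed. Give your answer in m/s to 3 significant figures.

Coriolis parameter at 53°N:
f = 2Ω sin φ = 2 × 7.29×10⁻⁵ × sin 53° = 1.16×10⁻⁴ s⁻¹
Pressure gradient: |∂P/∂n| = 600 Pa / 370000 m = 1.62×10⁻³ Pa/m
Geostrophic speed: V_g = |∂P/∂n|/(fρ) = 1.62×10⁻³/(1.16×10⁻⁴ × 1.19) = 11.7 m/s
Around a high, pressure-gradient force acts outward with centrifugal, so Coriolis balances both:
fV = (1/ρ)|∂P/∂n| + V²/R  →  V² − fR·V + fR·V_g = 0
With fR = 1.16×10⁻⁴ × 1357×10³ m = 158 m/s:
V = [fR − √((fR)² − 4 fR V_g)]/2 = [158 − √(158² − 4×158×11.7)]/2 = 12.7 m/s
Supergeostrophic (V > V_g = 11.7 m/s), as expected around a high.

12.7 m/s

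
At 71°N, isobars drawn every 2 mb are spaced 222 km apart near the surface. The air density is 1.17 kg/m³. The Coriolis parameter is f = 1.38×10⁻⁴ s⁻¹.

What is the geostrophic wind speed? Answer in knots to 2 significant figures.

Pressure gradient: |∂P/∂n| = 200 Pa / 222000 m = 9.01×10⁻⁴ Pa/m
Geostrophic balance (pressure-gradient force = Coriolis force):
V_g = (1/(fρ)) |∂P/∂n| = 9.01×10⁻⁴ / (1.38×10⁻⁴ × 1.17) = 5.58 m/s
Converting: 5.58 m/s × 1.944 = 11 knots

11 knots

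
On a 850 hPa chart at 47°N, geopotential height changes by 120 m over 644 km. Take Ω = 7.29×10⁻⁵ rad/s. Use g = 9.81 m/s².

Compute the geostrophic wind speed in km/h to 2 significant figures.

Coriolis parameter at 47°N:
f = 2Ω sin φ = 2 × 7.29×10⁻⁵ × sin 47° = 1.07×10⁻⁴ s⁻¹
Height gradient: |∂Z/∂n| = 120 m / 644000 m = 1.86×10⁻⁴
On a pressure surface, geostrophic balance gives V_g = (g/f)|∂Z/∂n|:
V_g = 9.81 × 1.86×10⁻⁴ / 1.07×10⁻⁴ = 17.1 m/s
Converting: 17.1 m/s × 3.6 = 62 km/h

62 km/h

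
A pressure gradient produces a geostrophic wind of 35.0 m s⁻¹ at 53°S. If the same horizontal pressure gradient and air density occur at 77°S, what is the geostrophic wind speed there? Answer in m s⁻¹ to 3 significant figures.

28.7 m s⁻¹

With the same pressure gradient and density, V_g ∝ 1/f ∝ 1/sin φ.
V₂ = V₁ · sin φ₁ / sin φ₂ = 35.0 × sin 53° / sin 77°
V₂ = 35.0 × 0.7986/0.9744 = 28.7 m s⁻¹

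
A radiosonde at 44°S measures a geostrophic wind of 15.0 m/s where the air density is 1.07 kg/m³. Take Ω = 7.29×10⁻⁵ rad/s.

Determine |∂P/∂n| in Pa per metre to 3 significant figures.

1.63×10⁻³ Pa/m

Coriolis parameter at 44°S:
f = 2Ω sin φ = 2 × 7.29×10⁻⁵ × sin 44° = 1.01×10⁻⁴ s⁻¹
Geostrophic balance rearranged: |∂P/∂n| = f ρ V_g
|∂P/∂n| = 1.01×10⁻⁴ × 1.07 × 15.0 = 1.63×10⁻³ Pa/m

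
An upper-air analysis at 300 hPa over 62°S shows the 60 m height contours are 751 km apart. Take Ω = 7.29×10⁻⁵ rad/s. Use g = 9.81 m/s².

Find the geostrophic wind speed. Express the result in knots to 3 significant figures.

11.8 knots

Coriolis parameter at 62°S:
f = 2Ω sin φ = 2 × 7.29×10⁻⁵ × sin 62° = 1.29×10⁻⁴ s⁻¹
Height gradient: |∂Z/∂n| = 60 m / 751000 m = 7.99×10⁻⁵
On a pressure surface, geostrophic balance gives V_g = (g/f)|∂Z/∂n|:
V_g = 9.81 × 7.99×10⁻⁵ / 1.29×10⁻⁴ = 6.09 m/s
Converting: 6.09 m/s × 1.944 = 11.8 knots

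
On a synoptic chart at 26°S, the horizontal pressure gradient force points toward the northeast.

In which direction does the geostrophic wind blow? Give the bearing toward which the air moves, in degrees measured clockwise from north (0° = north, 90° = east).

The pressure-gradient force points toward the northeast (bearing 045°).
Geostrophic balance: in the Southern Hemisphere the Coriolis force deflects motion to the left, so the geostrophic wind blows 90° to the left of the pressure-gradient force (low pressure on the right).
Rotating 045° by 90° counterclockwise gives 315° — the wind blows toward the northwest.

315°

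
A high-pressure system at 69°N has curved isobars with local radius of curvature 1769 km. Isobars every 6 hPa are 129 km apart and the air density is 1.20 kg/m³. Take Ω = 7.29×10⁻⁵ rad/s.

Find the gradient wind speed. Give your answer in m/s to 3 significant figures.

33.0 m/s

Coriolis parameter at 69°N:
f = 2Ω sin φ = 2 × 7.29×10⁻⁵ × sin 69° = 1.36×10⁻⁴ s⁻¹
Pressure gradient: |∂P/∂n| = 600 Pa / 129000 m = 4.65×10⁻³ Pa/m
Geostrophic speed: V_g = |∂P/∂n|/(fρ) = 4.65×10⁻³/(1.36×10⁻⁴ × 1.20) = 28.5 m/s
Around a high, pressure-gradient force acts outward with centrifugal, so Coriolis balances both:
fV = (1/ρ)|∂P/∂n| + V²/R  →  V² − fR·V + fR·V_g = 0
With fR = 1.36×10⁻⁴ × 1769×10³ m = 241 m/s:
V = [fR − √((fR)² − 4 fR V_g)]/2 = [241 − √(241² − 4×241×28.5)]/2 = 33 m/s
Supergeostrophic (V > V_g = 28.5 m/s), as expected around a high.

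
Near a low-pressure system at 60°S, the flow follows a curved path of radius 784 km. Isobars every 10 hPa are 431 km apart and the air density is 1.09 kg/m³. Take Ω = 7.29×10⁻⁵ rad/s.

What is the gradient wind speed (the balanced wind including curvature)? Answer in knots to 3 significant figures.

28.5 knots

Coriolis parameter at 60°S:
f = 2Ω sin φ = 2 × 7.29×10⁻⁵ × sin 60° = 1.26×10⁻⁴ s⁻¹
Pressure gradient: |∂P/∂n| = 1000 Pa / 431000 m = 2.32×10⁻³ Pa/m
Geostrophic speed: V_g = |∂P/∂n|/(fρ) = 2.32×10⁻³/(1.26×10⁻⁴ × 1.09) = 16.9 m/s
Around a low, centrifugal force acts outward with Coriolis, so pressure-gradient force balances both:
(1/ρ)|∂P/∂n| = fV + V²/R  →  V² + fR·V − fR·V_g = 0
With fR = 1.26×10⁻⁴ × 784×10³ m = 99.0 m/s:
V = [−fR + √((fR)² + 4 fR V_g)]/2 = [−99.0 + √(99.0² + 4×99.0×16.9)]/2 = 14.7 m/s
Subgeostrophic (V < V_g = 16.9 m/s), as expected around a low.
Converting: 14.7 m/s × 1.944 = 28.5 knots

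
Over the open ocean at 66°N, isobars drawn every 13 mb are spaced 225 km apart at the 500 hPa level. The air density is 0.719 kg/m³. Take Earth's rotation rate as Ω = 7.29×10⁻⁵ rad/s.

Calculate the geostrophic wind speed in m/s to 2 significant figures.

60 m/s

Coriolis parameter at 66°N:
f = 2Ω sin φ = 2 × 7.29×10⁻⁵ × sin 66° = 1.33×10⁻⁴ s⁻¹
Pressure gradient: |∂P/∂n| = 1300 Pa / 225000 m = 5.78×10⁻³ Pa/m
Geostrophic balance (pressure-gradient force = Coriolis force):
V_g = (1/(fρ)) |∂P/∂n| = 5.78×10⁻³ / (1.33×10⁻⁴ × 0.719) = 60.3 m/s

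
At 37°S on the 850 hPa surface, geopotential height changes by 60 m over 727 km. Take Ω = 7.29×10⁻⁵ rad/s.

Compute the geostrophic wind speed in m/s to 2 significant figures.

9.2 m/s

Coriolis parameter at 37°S:
f = 2Ω sin φ = 2 × 7.29×10⁻⁵ × sin 37° = 8.77×10⁻⁵ s⁻¹
Height gradient: |∂Z/∂n| = 60 m / 727000 m = 8.25×10⁻⁵
On a pressure surface, geostrophic balance gives V_g = (g/f)|∂Z/∂n|:
V_g = 9.81 × 8.25×10⁻⁵ / 8.77×10⁻⁵ = 9.23 m/s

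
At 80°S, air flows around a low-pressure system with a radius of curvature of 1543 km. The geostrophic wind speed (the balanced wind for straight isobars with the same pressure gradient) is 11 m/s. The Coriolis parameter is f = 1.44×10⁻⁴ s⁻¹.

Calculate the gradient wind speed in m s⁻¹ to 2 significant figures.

Around a low, centrifugal force acts outward with Coriolis, so pressure-gradient force balances both:
(1/ρ)|∂P/∂n| = fV + V²/R  →  V² + fR·V − fR·V_g = 0
With fR = 1.44×10⁻⁴ × 1543×10³ m = 222 m/s:
V = [−fR + √((fR)² + 4 fR V_g)]/2 = [−222 + √(222² + 4×222×11)]/2 = 10.5 m/s
Subgeostrophic (V < V_g = 11 m/s), as expected around a low.

11 m s⁻¹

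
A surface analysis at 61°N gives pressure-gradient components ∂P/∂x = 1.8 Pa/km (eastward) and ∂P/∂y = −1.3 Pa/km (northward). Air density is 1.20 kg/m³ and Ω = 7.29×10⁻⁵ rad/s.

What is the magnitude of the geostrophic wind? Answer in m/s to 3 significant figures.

Coriolis parameter at 61°N:
f = 2Ω sin φ = 2 × 7.29×10⁻⁵ × sin 61° = 1.28×10⁻⁴ s⁻¹
Component geostrophic relations (x east, y north):
u_g = −(1/(fρ)) ∂P/∂y,  v_g = (1/(fρ)) ∂P/∂x
u_g = −(−1.3×10⁻³)/(1.28×10⁻⁴ × 1.20) = 8.50 m/s;  v_g = (1.8×10⁻³)/(1.28×10⁻⁴ × 1.20) = 11.8 m/s
|V_g| = √(u_g² + v_g²) = 14.5 m/s

14.5 m/s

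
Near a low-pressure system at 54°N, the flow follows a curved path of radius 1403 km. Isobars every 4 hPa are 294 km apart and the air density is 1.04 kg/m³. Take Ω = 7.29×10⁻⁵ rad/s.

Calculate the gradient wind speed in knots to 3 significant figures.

Coriolis parameter at 54°N:
f = 2Ω sin φ = 2 × 7.29×10⁻⁵ × sin 54° = 1.18×10⁻⁴ s⁻¹
Pressure gradient: |∂P/∂n| = 400 Pa / 294000 m = 1.36×10⁻³ Pa/m
Geostrophic speed: V_g = |∂P/∂n|/(fρ) = 1.36×10⁻³/(1.18×10⁻⁴ × 1.04) = 11.1 m/s
Around a low, centrifugal force acts outward with Coriolis, so pressure-gradient force balances both:
(1/ρ)|∂P/∂n| = fV + V²/R  →  V² + fR·V − fR·V_g = 0
With fR = 1.18×10⁻⁴ × 1403×10³ m = 165 m/s:
V = [−fR + √((fR)² + 4 fR V_g)]/2 = [−165 + √(165² + 4×165×11.1)]/2 = 10.4 m/s
Subgeostrophic (V < V_g = 11.1 m/s), as expected around a low.
Converting: 10.4 m/s × 1.944 = 20.3 knots

20.3 knots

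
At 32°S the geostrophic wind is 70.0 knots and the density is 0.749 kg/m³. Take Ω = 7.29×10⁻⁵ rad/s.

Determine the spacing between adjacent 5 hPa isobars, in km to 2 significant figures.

Coriolis parameter at 32°S:
f = 2Ω sin φ = 2 × 7.29×10⁻⁵ × sin 32° = 7.73×10⁻⁵ s⁻¹
Wind speed in SI: 70.0 knots = 36.0 m/s
Geostrophic balance rearranged: |∂P/∂n| = f ρ V_g
|∂P/∂n| = 7.73×10⁻⁵ × 0.749 × 36.0 = 2.08×10⁻³ Pa/m
Isobar spacing: Δn = ΔP/|∂P/∂n| = 500 Pa / 2.08×10⁻³ Pa/m = 239930 m ≈ 240 km

240 km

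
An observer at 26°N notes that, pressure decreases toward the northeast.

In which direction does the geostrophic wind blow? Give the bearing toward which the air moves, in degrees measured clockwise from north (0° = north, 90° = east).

The pressure-gradient force points toward the northeast (bearing 045°).
Geostrophic balance: in the Northern Hemisphere the Coriolis force deflects motion to the right, so the geostrophic wind blows 90° to the right of the pressure-gradient force (low pressure on the left).
Rotating 045° by 90° clockwise gives 135° — the wind blows toward the southeast.

135°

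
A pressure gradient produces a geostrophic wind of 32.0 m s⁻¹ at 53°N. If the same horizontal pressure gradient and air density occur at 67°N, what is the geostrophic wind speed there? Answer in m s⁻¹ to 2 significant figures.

28 m s⁻¹

With the same pressure gradient and density, V_g ∝ 1/f ∝ 1/sin φ.
V₂ = V₁ · sin φ₁ / sin φ₂ = 32.0 × sin 53° / sin 67°
V₂ = 32.0 × 0.7986/0.9205 = 28 m s⁻¹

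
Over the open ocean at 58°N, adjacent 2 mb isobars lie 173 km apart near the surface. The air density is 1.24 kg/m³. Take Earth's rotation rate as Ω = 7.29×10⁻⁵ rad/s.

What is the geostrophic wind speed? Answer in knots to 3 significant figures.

Coriolis parameter at 58°N:
f = 2Ω sin φ = 2 × 7.29×10⁻⁵ × sin 58° = 1.24×10⁻⁴ s⁻¹
Pressure gradient: |∂P/∂n| = 200 Pa / 173000 m = 1.16×10⁻³ Pa/m
Geostrophic balance (pressure-gradient force = Coriolis force):
V_g = (1/(fρ)) |∂P/∂n| = 1.16×10⁻³ / (1.24×10⁻⁴ × 1.24) = 7.54 m/s
Converting: 7.54 m/s × 1.944 = 14.7 knots

14.7 knots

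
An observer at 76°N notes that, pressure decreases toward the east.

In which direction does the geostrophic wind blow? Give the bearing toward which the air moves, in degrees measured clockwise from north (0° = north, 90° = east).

The pressure-gradient force points toward the east (bearing 090°).
Geostrophic balance: in the Northern Hemisphere the Coriolis force deflects motion to the right, so the geostrophic wind blows 90° to the right of the pressure-gradient force (low pressure on the left).
Rotating 090° by 90° clockwise gives 180° — the wind blows toward the south.

180°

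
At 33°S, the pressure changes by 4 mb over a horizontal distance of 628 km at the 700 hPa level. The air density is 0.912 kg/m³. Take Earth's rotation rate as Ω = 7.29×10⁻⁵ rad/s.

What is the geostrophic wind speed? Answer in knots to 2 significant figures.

Coriolis parameter at 33°S:
f = 2Ω sin φ = 2 × 7.29×10⁻⁵ × sin 33° = 7.94×10⁻⁵ s⁻¹
Pressure gradient: |∂P/∂n| = 400 Pa / 628000 m = 6.37×10⁻⁴ Pa/m
Geostrophic balance (pressure-gradient force = Coriolis force):
V_g = (1/(fρ)) |∂P/∂n| = 6.37×10⁻⁴ / (7.94×10⁻⁵ × 0.912) = 8.80 m/s
Converting: 8.80 m/s × 1.944 = 17 knots

17 knots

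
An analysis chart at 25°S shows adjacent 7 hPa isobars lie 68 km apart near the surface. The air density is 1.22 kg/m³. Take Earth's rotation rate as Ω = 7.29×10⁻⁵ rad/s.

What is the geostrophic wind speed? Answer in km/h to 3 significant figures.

493 km/h

Coriolis parameter at 25°S:
f = 2Ω sin φ = 2 × 7.29×10⁻⁵ × sin 25° = 6.16×10⁻⁵ s⁻¹
Pressure gradient: |∂P/∂n| = 700 Pa / 68000 m = 1.03×10⁻² Pa/m
Geostrophic balance (pressure-gradient force = Coriolis force):
V_g = (1/(fρ)) |∂P/∂n| = 1.03×10⁻² / (6.16×10⁻⁵ × 1.22) = 137 m/s
Converting: 137 m/s × 3.6 = 493 km/h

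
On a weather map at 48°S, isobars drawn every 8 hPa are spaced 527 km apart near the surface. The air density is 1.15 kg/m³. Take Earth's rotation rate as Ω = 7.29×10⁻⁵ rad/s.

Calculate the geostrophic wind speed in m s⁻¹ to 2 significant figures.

12 m s⁻¹

Coriolis parameter at 48°S:
f = 2Ω sin φ = 2 × 7.29×10⁻⁵ × sin 48° = 1.08×10⁻⁴ s⁻¹
Pressure gradient: |∂P/∂n| = 800 Pa / 527000 m = 1.52×10⁻³ Pa/m
Geostrophic balance (pressure-gradient force = Coriolis force):
V_g = (1/(fρ)) |∂P/∂n| = 1.52×10⁻³ / (1.08×10⁻⁴ × 1.15) = 12.2 m/s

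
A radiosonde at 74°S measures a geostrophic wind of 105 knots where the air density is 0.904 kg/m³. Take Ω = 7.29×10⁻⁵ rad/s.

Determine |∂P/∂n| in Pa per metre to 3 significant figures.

Coriolis parameter at 74°S:
f = 2Ω sin φ = 2 × 7.29×10⁻⁵ × sin 74° = 1.40×10⁻⁴ s⁻¹
Wind speed in SI: 105 knots = 54.0 m/s
Geostrophic balance rearranged: |∂P/∂n| = f ρ V_g
|∂P/∂n| = 1.40×10⁻⁴ × 0.904 × 54.0 = 6.84×10⁻³ Pa/m

6.84×10⁻³ Pa/m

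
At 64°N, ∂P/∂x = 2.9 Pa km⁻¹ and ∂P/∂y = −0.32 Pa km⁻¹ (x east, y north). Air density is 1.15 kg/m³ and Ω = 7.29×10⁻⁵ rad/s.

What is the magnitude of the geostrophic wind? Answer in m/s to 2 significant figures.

Coriolis parameter at 64°N:
f = 2Ω sin φ = 2 × 7.29×10⁻⁵ × sin 64° = 1.31×10⁻⁴ s⁻¹
Component geostrophic relations (x east, y north):
u_g = −(1/(fρ)) ∂P/∂y,  v_g = (1/(fρ)) ∂P/∂x
u_g = −(−0.32×10⁻³)/(1.31×10⁻⁴ × 1.15) = 2.12 m/s;  v_g = (2.9×10⁻³)/(1.31×10⁻⁴ × 1.15) = 19.2 m/s
|V_g| = √(u_g² + v_g²) = 19.4 m/s

19 m/s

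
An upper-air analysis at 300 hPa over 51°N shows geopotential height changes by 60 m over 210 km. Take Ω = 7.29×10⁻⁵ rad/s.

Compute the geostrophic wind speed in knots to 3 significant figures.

48.1 knots

Coriolis parameter at 51°N:
f = 2Ω sin φ = 2 × 7.29×10⁻⁵ × sin 51° = 1.13×10⁻⁴ s⁻¹
Height gradient: |∂Z/∂n| = 60 m / 210000 m = 2.86×10⁻⁴
On a pressure surface, geostrophic balance gives V_g = (g/f)|∂Z/∂n|:
V_g = 9.81 × 2.86×10⁻⁴ / 1.13×10⁻⁴ = 24.7 m/s
Converting: 24.7 m/s × 1.944 = 48.1 knots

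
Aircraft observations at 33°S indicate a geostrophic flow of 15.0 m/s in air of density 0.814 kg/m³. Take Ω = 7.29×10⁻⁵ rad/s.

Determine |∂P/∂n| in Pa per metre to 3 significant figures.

9.70×10⁻⁴ Pa/m

Coriolis parameter at 33°S:
f = 2Ω sin φ = 2 × 7.29×10⁻⁵ × sin 33° = 7.94×10⁻⁵ s⁻¹
Geostrophic balance rearranged: |∂P/∂n| = f ρ V_g
|∂P/∂n| = 7.94×10⁻⁵ × 0.814 × 15.0 = 9.70×10⁻⁴ Pa/m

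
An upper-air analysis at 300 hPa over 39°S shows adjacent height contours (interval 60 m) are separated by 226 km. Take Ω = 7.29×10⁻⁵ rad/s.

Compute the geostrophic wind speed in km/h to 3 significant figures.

102 km/h

Coriolis parameter at 39°S:
f = 2Ω sin φ = 2 × 7.29×10⁻⁵ × sin 39° = 9.18×10⁻⁵ s⁻¹
Height gradient: |∂Z/∂n| = 60 m / 226000 m = 2.65×10⁻⁴
On a pressure surface, geostrophic balance gives V_g = (g/f)|∂Z/∂n|:
V_g = 9.81 × 2.65×10⁻⁴ / 9.18×10⁻⁵ = 28.4 m/s
Converting: 28.4 m/s × 3.6 = 102 km/h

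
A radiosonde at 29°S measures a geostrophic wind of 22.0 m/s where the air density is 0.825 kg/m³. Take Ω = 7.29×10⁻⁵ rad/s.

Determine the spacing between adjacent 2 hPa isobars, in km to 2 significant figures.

160 km

Coriolis parameter at 29°S:
f = 2Ω sin φ = 2 × 7.29×10⁻⁵ × sin 29° = 7.07×10⁻⁵ s⁻¹
Geostrophic balance rearranged: |∂P/∂n| = f ρ V_g
|∂P/∂n| = 7.07×10⁻⁵ × 0.825 × 22.0 = 1.28×10⁻³ Pa/m
Isobar spacing: Δn = ΔP/|∂P/∂n| = 200 Pa / 1.28×10⁻³ Pa/m = 155892 m ≈ 160 km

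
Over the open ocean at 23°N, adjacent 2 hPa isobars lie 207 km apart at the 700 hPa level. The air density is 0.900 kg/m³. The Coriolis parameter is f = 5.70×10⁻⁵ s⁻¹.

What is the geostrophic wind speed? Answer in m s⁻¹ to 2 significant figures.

Pressure gradient: |∂P/∂n| = 200 Pa / 207000 m = 9.66×10⁻⁴ Pa/m
Geostrophic balance (pressure-gradient force = Coriolis force):
V_g = (1/(fρ)) |∂P/∂n| = 9.66×10⁻⁴ / (5.70×10⁻⁵ × 0.900) = 18.8 m/s

19 m s⁻¹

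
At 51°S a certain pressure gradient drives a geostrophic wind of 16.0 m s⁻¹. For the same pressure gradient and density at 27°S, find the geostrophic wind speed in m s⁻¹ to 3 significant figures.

With the same pressure gradient and density, V_g ∝ 1/f ∝ 1/sin φ.
V₂ = V₁ · sin φ₁ / sin φ₂ = 16.0 × sin 51° / sin 27°
V₂ = 16.0 × 0.7771/0.4540 = 27.4 m s⁻¹

27.4 m s⁻¹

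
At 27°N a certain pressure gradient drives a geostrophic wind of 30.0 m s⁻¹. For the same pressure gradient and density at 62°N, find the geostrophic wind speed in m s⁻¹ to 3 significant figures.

15.4 m s⁻¹

With the same pressure gradient and density, V_g ∝ 1/f ∝ 1/sin φ.
V₂ = V₁ · sin φ₁ / sin φ₂ = 30.0 × sin 27° / sin 62°
V₂ = 30.0 × 0.4540/0.8829 = 15.4 m s⁻¹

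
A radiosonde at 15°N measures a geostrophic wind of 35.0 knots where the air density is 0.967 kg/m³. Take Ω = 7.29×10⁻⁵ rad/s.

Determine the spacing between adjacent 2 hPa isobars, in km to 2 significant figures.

Coriolis parameter at 15°N:
f = 2Ω sin φ = 2 × 7.29×10⁻⁵ × sin 15° = 3.77×10⁻⁵ s⁻¹
Wind speed in SI: 35.0 knots = 18.0 m/s
Geostrophic balance rearranged: |∂P/∂n| = f ρ V_g
|∂P/∂n| = 3.77×10⁻⁵ × 0.967 × 18.0 = 6.57×10⁻⁴ Pa/m
Isobar spacing: Δn = ΔP/|∂P/∂n| = 200 Pa / 6.57×10⁻⁴ Pa/m = 304399 m ≈ 300 km

300 km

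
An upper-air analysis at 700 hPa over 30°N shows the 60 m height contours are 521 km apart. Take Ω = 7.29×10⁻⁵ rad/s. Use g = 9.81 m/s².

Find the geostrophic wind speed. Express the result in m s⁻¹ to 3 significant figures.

15.5 m s⁻¹

Coriolis parameter at 30°N:
f = 2Ω sin φ = 2 × 7.29×10⁻⁵ × sin 30° = 7.29×10⁻⁵ s⁻¹
Height gradient: |∂Z/∂n| = 60 m / 521000 m = 1.15×10⁻⁴
On a pressure surface, geostrophic balance gives V_g = (g/f)|∂Z/∂n|:
V_g = 9.81 × 1.15×10⁻⁴ / 7.29×10⁻⁵ = 15.5 m/s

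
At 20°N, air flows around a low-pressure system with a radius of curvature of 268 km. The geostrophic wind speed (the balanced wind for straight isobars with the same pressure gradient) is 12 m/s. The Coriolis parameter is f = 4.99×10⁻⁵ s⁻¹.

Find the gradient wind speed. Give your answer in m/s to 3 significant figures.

Around a low, centrifugal force acts outward with Coriolis, so pressure-gradient force balances both:
(1/ρ)|∂P/∂n| = fV + V²/R  →  V² + fR·V − fR·V_g = 0
With fR = 4.99×10⁻⁵ × 268×10³ m = 13.4 m/s:
V = [−fR + √((fR)² + 4 fR V_g)]/2 = [−13.4 + √(13.4² + 4×13.4×12)]/2 = 7.64 m/s
Subgeostrophic (V < V_g = 12 m/s), as expected around a low.

7.64 m/s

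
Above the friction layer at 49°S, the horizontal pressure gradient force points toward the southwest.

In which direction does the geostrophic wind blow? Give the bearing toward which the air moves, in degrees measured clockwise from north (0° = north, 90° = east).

135°

The pressure-gradient force points toward the southwest (bearing 225°).
Geostrophic balance: in the Southern Hemisphere the Coriolis force deflects motion to the left, so the geostrophic wind blows 90° to the left of the pressure-gradient force (low pressure on the right).
Rotating 225° by 90° counterclockwise gives 135° — the wind blows toward the southeast.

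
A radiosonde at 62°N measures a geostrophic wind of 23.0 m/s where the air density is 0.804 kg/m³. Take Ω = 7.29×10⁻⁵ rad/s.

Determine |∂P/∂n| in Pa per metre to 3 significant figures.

Coriolis parameter at 62°N:
f = 2Ω sin φ = 2 × 7.29×10⁻⁵ × sin 62° = 1.29×10⁻⁴ s⁻¹
Geostrophic balance rearranged: |∂P/∂n| = f ρ V_g
|∂P/∂n| = 1.29×10⁻⁴ × 0.804 × 23.0 = 2.38×10⁻³ Pa/m

2.38×10⁻³ Pa/m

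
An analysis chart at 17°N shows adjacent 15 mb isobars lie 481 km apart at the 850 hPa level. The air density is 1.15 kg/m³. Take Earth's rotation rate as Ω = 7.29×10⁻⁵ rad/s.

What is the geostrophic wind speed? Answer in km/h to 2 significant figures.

230 km/h

Coriolis parameter at 17°N:
f = 2Ω sin φ = 2 × 7.29×10⁻⁵ × sin 17° = 4.26×10⁻⁵ s⁻¹
Pressure gradient: |∂P/∂n| = 1500 Pa / 481000 m = 3.12×10⁻³ Pa/m
Geostrophic balance (pressure-gradient force = Coriolis force):
V_g = (1/(fρ)) |∂P/∂n| = 3.12×10⁻³ / (4.26×10⁻⁵ × 1.15) = 63.6 m/s
Converting: 63.6 m/s × 3.6 = 230 km/h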